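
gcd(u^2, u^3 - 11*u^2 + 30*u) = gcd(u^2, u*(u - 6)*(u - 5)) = u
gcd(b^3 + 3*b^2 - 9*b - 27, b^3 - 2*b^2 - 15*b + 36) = b - 3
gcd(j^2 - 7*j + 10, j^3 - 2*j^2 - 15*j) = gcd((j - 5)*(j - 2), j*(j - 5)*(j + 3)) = j - 5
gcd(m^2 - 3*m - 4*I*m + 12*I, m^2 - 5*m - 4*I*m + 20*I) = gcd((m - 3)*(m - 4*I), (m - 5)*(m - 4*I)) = m - 4*I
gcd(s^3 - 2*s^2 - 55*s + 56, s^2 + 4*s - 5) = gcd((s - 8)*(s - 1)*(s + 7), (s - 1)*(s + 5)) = s - 1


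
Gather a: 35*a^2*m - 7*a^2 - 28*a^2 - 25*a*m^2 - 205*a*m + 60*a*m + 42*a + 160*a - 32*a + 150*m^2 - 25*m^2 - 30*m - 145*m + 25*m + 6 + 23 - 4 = a^2*(35*m - 35) + a*(-25*m^2 - 145*m + 170) + 125*m^2 - 150*m + 25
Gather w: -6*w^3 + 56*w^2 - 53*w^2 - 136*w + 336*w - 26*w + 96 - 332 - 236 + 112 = -6*w^3 + 3*w^2 + 174*w - 360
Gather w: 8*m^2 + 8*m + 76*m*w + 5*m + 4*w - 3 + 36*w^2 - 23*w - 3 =8*m^2 + 13*m + 36*w^2 + w*(76*m - 19) - 6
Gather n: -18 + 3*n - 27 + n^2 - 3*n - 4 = n^2 - 49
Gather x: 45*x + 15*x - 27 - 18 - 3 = 60*x - 48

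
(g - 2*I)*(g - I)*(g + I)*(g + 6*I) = g^4 + 4*I*g^3 + 13*g^2 + 4*I*g + 12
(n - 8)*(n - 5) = n^2 - 13*n + 40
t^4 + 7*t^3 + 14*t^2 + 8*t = t*(t + 1)*(t + 2)*(t + 4)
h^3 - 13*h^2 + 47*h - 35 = (h - 7)*(h - 5)*(h - 1)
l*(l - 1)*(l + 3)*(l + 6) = l^4 + 8*l^3 + 9*l^2 - 18*l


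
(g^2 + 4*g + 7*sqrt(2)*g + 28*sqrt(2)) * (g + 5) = g^3 + 9*g^2 + 7*sqrt(2)*g^2 + 20*g + 63*sqrt(2)*g + 140*sqrt(2)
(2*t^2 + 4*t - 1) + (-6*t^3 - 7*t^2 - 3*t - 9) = -6*t^3 - 5*t^2 + t - 10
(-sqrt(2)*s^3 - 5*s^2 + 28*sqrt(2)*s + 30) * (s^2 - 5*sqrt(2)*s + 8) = -sqrt(2)*s^5 + 5*s^4 + 45*sqrt(2)*s^3 - 290*s^2 + 74*sqrt(2)*s + 240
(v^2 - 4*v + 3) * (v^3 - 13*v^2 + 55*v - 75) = v^5 - 17*v^4 + 110*v^3 - 334*v^2 + 465*v - 225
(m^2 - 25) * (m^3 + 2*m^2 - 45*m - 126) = m^5 + 2*m^4 - 70*m^3 - 176*m^2 + 1125*m + 3150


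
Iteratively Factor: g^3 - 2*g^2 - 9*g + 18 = (g + 3)*(g^2 - 5*g + 6) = (g - 3)*(g + 3)*(g - 2)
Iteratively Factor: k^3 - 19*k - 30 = (k - 5)*(k^2 + 5*k + 6) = (k - 5)*(k + 3)*(k + 2)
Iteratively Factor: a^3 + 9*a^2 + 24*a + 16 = (a + 4)*(a^2 + 5*a + 4) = (a + 1)*(a + 4)*(a + 4)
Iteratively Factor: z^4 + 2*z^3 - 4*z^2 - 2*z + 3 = (z + 1)*(z^3 + z^2 - 5*z + 3) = (z - 1)*(z + 1)*(z^2 + 2*z - 3) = (z - 1)*(z + 1)*(z + 3)*(z - 1)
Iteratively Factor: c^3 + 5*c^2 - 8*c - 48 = (c + 4)*(c^2 + c - 12) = (c + 4)^2*(c - 3)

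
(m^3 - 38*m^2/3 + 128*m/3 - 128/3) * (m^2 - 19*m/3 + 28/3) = m^5 - 19*m^4 + 1190*m^3/9 - 3880*m^2/9 + 6016*m/9 - 3584/9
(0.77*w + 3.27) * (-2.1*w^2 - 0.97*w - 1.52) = -1.617*w^3 - 7.6139*w^2 - 4.3423*w - 4.9704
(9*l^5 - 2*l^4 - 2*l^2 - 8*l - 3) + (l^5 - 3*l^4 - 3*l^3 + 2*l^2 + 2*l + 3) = 10*l^5 - 5*l^4 - 3*l^3 - 6*l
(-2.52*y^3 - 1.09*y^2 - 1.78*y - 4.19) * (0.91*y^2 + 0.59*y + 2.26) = -2.2932*y^5 - 2.4787*y^4 - 7.9581*y^3 - 7.3265*y^2 - 6.4949*y - 9.4694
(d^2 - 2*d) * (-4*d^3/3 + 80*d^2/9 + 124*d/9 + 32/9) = -4*d^5/3 + 104*d^4/9 - 4*d^3 - 24*d^2 - 64*d/9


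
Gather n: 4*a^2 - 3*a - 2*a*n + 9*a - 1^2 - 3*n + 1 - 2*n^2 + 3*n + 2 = 4*a^2 - 2*a*n + 6*a - 2*n^2 + 2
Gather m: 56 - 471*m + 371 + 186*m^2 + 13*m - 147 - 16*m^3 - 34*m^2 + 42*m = -16*m^3 + 152*m^2 - 416*m + 280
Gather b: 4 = 4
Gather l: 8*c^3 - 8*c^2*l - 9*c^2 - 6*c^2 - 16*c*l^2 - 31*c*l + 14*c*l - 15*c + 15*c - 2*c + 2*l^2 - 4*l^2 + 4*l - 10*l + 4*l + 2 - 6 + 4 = 8*c^3 - 15*c^2 - 2*c + l^2*(-16*c - 2) + l*(-8*c^2 - 17*c - 2)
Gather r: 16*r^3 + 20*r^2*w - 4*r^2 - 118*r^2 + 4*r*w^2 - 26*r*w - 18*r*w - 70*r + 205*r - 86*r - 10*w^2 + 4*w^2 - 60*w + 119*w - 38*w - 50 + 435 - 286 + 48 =16*r^3 + r^2*(20*w - 122) + r*(4*w^2 - 44*w + 49) - 6*w^2 + 21*w + 147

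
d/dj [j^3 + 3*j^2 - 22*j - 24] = 3*j^2 + 6*j - 22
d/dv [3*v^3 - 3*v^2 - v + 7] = 9*v^2 - 6*v - 1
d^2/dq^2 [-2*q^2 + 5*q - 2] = -4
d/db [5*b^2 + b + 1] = 10*b + 1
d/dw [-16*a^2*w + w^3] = -16*a^2 + 3*w^2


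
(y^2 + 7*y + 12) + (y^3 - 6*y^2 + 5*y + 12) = y^3 - 5*y^2 + 12*y + 24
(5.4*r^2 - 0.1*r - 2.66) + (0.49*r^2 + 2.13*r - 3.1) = 5.89*r^2 + 2.03*r - 5.76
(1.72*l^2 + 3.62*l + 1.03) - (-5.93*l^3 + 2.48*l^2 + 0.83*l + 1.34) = 5.93*l^3 - 0.76*l^2 + 2.79*l - 0.31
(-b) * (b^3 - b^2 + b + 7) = -b^4 + b^3 - b^2 - 7*b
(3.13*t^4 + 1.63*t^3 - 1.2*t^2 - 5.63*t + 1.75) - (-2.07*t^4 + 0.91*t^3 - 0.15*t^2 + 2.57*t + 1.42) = 5.2*t^4 + 0.72*t^3 - 1.05*t^2 - 8.2*t + 0.33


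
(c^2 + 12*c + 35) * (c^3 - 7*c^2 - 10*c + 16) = c^5 + 5*c^4 - 59*c^3 - 349*c^2 - 158*c + 560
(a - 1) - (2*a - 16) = 15 - a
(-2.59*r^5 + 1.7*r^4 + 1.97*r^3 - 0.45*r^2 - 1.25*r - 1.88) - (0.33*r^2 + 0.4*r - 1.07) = -2.59*r^5 + 1.7*r^4 + 1.97*r^3 - 0.78*r^2 - 1.65*r - 0.81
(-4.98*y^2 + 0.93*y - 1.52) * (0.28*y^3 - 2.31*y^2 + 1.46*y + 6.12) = -1.3944*y^5 + 11.7642*y^4 - 9.8447*y^3 - 25.6086*y^2 + 3.4724*y - 9.3024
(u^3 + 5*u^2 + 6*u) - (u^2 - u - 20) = u^3 + 4*u^2 + 7*u + 20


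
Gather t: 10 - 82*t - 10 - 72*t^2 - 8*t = -72*t^2 - 90*t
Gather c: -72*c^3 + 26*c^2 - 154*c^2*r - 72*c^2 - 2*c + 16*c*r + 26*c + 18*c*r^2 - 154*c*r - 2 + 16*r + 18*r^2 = -72*c^3 + c^2*(-154*r - 46) + c*(18*r^2 - 138*r + 24) + 18*r^2 + 16*r - 2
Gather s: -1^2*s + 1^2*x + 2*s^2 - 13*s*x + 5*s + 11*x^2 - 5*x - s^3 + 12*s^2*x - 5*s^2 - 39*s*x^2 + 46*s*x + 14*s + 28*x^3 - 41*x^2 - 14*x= -s^3 + s^2*(12*x - 3) + s*(-39*x^2 + 33*x + 18) + 28*x^3 - 30*x^2 - 18*x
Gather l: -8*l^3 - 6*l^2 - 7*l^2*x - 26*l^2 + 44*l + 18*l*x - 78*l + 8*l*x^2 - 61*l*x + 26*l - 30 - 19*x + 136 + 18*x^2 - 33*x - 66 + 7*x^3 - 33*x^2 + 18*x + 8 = -8*l^3 + l^2*(-7*x - 32) + l*(8*x^2 - 43*x - 8) + 7*x^3 - 15*x^2 - 34*x + 48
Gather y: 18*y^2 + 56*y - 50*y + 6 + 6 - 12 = 18*y^2 + 6*y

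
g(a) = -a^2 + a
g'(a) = 1 - 2*a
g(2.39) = -3.32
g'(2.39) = -3.78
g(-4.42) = -23.96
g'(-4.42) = 9.84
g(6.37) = -34.21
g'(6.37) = -11.74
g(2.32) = -3.06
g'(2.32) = -3.64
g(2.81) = -5.09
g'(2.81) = -4.62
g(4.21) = -13.51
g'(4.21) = -7.42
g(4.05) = -12.35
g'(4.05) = -7.10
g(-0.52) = -0.79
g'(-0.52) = 2.04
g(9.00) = -72.00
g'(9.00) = -17.00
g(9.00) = -72.00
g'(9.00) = -17.00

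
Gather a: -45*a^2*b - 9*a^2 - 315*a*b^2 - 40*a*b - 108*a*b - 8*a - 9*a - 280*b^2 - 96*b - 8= a^2*(-45*b - 9) + a*(-315*b^2 - 148*b - 17) - 280*b^2 - 96*b - 8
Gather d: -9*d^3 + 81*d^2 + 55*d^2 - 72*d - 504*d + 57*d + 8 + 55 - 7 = -9*d^3 + 136*d^2 - 519*d + 56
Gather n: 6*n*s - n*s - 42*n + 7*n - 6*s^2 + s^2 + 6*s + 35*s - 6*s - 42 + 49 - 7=n*(5*s - 35) - 5*s^2 + 35*s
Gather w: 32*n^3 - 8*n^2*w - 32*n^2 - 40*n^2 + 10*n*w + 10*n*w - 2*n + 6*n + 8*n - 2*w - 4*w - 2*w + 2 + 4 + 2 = 32*n^3 - 72*n^2 + 12*n + w*(-8*n^2 + 20*n - 8) + 8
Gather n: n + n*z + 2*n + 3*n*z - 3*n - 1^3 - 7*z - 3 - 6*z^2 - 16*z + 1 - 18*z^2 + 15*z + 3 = 4*n*z - 24*z^2 - 8*z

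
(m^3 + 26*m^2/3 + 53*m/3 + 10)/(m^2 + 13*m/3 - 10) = (3*m^2 + 8*m + 5)/(3*m - 5)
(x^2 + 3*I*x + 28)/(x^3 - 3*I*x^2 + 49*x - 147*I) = (x - 4*I)/(x^2 - 10*I*x - 21)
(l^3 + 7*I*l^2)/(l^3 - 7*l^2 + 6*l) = l*(l + 7*I)/(l^2 - 7*l + 6)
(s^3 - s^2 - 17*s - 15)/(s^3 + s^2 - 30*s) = (s^2 + 4*s + 3)/(s*(s + 6))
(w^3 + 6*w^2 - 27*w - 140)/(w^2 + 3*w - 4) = (w^2 + 2*w - 35)/(w - 1)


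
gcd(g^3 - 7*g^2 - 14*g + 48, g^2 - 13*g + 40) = g - 8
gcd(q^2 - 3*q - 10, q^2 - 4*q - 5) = q - 5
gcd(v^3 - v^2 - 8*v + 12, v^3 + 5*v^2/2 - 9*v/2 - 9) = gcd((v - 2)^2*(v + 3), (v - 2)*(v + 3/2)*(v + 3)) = v^2 + v - 6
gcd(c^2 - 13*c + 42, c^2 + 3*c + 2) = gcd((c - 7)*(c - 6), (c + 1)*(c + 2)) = 1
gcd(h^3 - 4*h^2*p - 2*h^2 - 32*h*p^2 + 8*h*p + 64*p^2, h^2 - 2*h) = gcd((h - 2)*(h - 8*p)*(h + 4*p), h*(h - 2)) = h - 2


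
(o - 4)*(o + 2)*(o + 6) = o^3 + 4*o^2 - 20*o - 48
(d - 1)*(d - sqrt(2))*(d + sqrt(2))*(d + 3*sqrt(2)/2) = d^4 - d^3 + 3*sqrt(2)*d^3/2 - 3*sqrt(2)*d^2/2 - 2*d^2 - 3*sqrt(2)*d + 2*d + 3*sqrt(2)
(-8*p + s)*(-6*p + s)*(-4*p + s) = -192*p^3 + 104*p^2*s - 18*p*s^2 + s^3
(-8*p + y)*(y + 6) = -8*p*y - 48*p + y^2 + 6*y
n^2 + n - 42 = (n - 6)*(n + 7)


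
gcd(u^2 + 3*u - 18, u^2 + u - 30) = u + 6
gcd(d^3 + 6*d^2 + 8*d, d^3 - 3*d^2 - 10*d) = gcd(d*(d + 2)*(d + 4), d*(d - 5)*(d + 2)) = d^2 + 2*d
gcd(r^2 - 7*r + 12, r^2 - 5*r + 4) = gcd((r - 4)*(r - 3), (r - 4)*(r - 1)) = r - 4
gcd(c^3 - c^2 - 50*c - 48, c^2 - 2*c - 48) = c^2 - 2*c - 48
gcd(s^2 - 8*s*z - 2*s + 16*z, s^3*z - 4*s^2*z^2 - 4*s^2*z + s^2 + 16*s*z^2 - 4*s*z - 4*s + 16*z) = 1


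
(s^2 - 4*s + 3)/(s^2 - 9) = (s - 1)/(s + 3)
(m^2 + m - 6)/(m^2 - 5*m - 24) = (m - 2)/(m - 8)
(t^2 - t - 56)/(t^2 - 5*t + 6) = (t^2 - t - 56)/(t^2 - 5*t + 6)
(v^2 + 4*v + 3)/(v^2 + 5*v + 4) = (v + 3)/(v + 4)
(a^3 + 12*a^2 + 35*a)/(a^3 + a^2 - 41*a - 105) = a*(a + 7)/(a^2 - 4*a - 21)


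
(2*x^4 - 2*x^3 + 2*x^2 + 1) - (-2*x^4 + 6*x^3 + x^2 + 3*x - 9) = 4*x^4 - 8*x^3 + x^2 - 3*x + 10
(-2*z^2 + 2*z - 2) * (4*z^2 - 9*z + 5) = -8*z^4 + 26*z^3 - 36*z^2 + 28*z - 10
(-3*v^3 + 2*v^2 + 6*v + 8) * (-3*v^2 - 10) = 9*v^5 - 6*v^4 + 12*v^3 - 44*v^2 - 60*v - 80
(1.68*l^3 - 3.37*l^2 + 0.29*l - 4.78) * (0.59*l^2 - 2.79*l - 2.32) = 0.9912*l^5 - 6.6755*l^4 + 5.6758*l^3 + 4.1891*l^2 + 12.6634*l + 11.0896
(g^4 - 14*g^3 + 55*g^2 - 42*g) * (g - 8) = g^5 - 22*g^4 + 167*g^3 - 482*g^2 + 336*g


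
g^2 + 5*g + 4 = (g + 1)*(g + 4)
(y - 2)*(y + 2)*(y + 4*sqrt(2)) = y^3 + 4*sqrt(2)*y^2 - 4*y - 16*sqrt(2)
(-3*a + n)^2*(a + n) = 9*a^3 + 3*a^2*n - 5*a*n^2 + n^3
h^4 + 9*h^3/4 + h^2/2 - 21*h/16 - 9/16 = (h - 3/4)*(h + 1/2)*(h + 1)*(h + 3/2)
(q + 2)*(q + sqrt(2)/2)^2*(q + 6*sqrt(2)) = q^4 + 2*q^3 + 7*sqrt(2)*q^3 + 25*q^2/2 + 14*sqrt(2)*q^2 + 3*sqrt(2)*q + 25*q + 6*sqrt(2)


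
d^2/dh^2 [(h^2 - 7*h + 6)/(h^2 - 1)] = -14/(h^3 + 3*h^2 + 3*h + 1)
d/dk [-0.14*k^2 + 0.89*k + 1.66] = 0.89 - 0.28*k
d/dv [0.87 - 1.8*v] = -1.80000000000000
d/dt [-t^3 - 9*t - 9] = -3*t^2 - 9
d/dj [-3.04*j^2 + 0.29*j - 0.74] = 0.29 - 6.08*j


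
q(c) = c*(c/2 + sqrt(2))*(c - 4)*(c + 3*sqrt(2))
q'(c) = c*(c/2 + sqrt(2))*(c - 4) + c*(c/2 + sqrt(2))*(c + 3*sqrt(2)) + c*(c - 4)*(c + 3*sqrt(2))/2 + (c/2 + sqrt(2))*(c - 4)*(c + 3*sqrt(2)) = 2*c^3 - 6*c^2 + 15*sqrt(2)*c^2/2 - 20*sqrt(2)*c + 12*c - 24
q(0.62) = -17.57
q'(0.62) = -31.85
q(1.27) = -39.17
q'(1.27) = -33.15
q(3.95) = -5.48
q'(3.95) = 106.81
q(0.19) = -4.84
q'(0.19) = -26.91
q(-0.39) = 8.04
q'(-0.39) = -17.07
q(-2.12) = 9.76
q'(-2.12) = 12.17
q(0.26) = -6.76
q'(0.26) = -27.89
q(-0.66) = 11.95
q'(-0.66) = -11.82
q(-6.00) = 167.21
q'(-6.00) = -192.46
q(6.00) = 542.56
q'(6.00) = 476.13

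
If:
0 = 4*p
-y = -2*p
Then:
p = 0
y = 0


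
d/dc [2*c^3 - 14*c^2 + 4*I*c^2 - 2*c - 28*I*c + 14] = 6*c^2 + c*(-28 + 8*I) - 2 - 28*I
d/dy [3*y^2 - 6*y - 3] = 6*y - 6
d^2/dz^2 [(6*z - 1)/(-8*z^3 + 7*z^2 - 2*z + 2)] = 2*(-1152*z^5 + 1392*z^4 - 646*z^3 - 381*z^2 + 258*z - 34)/(512*z^9 - 1344*z^8 + 1560*z^7 - 1399*z^6 + 1062*z^5 - 570*z^4 + 272*z^3 - 108*z^2 + 24*z - 8)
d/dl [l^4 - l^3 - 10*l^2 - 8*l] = 4*l^3 - 3*l^2 - 20*l - 8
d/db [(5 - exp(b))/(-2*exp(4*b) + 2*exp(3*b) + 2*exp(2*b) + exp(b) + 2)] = (-6*exp(4*b) + 44*exp(3*b) - 28*exp(2*b) - 20*exp(b) - 7)*exp(b)/(4*exp(8*b) - 8*exp(7*b) - 4*exp(6*b) + 4*exp(5*b) + 12*exp(3*b) + 9*exp(2*b) + 4*exp(b) + 4)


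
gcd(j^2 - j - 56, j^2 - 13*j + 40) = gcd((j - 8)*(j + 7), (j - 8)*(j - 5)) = j - 8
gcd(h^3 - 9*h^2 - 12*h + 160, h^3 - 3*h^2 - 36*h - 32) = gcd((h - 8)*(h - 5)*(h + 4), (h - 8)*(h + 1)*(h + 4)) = h^2 - 4*h - 32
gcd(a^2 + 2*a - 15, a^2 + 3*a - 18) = a - 3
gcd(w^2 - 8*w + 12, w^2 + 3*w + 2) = 1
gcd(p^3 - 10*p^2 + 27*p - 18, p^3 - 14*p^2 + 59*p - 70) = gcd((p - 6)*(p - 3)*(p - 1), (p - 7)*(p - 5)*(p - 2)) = 1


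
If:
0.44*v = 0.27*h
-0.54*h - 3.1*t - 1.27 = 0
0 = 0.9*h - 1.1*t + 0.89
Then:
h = -1.23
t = -0.20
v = -0.75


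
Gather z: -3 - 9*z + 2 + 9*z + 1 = 0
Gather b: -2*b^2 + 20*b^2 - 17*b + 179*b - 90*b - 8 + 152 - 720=18*b^2 + 72*b - 576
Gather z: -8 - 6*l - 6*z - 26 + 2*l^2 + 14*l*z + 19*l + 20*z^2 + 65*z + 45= 2*l^2 + 13*l + 20*z^2 + z*(14*l + 59) + 11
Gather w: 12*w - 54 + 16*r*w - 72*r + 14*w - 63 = -72*r + w*(16*r + 26) - 117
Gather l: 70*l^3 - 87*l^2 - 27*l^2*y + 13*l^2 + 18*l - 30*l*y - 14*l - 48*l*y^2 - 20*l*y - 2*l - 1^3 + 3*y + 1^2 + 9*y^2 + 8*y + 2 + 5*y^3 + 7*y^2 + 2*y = 70*l^3 + l^2*(-27*y - 74) + l*(-48*y^2 - 50*y + 2) + 5*y^3 + 16*y^2 + 13*y + 2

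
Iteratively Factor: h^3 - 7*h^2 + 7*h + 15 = (h + 1)*(h^2 - 8*h + 15) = (h - 5)*(h + 1)*(h - 3)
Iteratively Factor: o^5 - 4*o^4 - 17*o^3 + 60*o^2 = (o - 5)*(o^4 + o^3 - 12*o^2) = (o - 5)*(o + 4)*(o^3 - 3*o^2) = (o - 5)*(o - 3)*(o + 4)*(o^2) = o*(o - 5)*(o - 3)*(o + 4)*(o)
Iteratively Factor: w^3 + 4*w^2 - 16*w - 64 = (w + 4)*(w^2 - 16) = (w - 4)*(w + 4)*(w + 4)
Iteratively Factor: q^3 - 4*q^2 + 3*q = (q)*(q^2 - 4*q + 3) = q*(q - 1)*(q - 3)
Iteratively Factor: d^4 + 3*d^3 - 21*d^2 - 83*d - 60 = (d - 5)*(d^3 + 8*d^2 + 19*d + 12) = (d - 5)*(d + 3)*(d^2 + 5*d + 4) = (d - 5)*(d + 3)*(d + 4)*(d + 1)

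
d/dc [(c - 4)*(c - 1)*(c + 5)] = 3*c^2 - 21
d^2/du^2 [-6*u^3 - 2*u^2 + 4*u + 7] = -36*u - 4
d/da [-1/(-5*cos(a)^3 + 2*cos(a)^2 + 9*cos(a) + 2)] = (15*cos(a)^2 - 4*cos(a) - 9)*sin(a)/(-5*cos(a)^3 + 2*cos(a)^2 + 9*cos(a) + 2)^2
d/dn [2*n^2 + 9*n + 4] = 4*n + 9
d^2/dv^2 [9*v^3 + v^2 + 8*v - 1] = 54*v + 2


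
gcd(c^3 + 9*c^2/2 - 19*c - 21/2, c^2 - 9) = c - 3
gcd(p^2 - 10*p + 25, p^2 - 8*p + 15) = p - 5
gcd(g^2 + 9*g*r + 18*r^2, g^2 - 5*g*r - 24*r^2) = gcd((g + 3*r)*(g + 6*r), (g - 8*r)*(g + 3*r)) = g + 3*r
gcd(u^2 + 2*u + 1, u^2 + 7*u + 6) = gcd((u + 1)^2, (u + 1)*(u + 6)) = u + 1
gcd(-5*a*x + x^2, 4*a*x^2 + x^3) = x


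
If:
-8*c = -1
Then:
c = 1/8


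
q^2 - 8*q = q*(q - 8)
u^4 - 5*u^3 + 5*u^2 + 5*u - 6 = (u - 3)*(u - 2)*(u - 1)*(u + 1)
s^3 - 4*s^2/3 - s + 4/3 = (s - 4/3)*(s - 1)*(s + 1)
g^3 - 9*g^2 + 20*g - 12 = (g - 6)*(g - 2)*(g - 1)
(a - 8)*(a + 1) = a^2 - 7*a - 8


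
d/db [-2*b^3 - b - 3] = -6*b^2 - 1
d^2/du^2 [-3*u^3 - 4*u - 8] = -18*u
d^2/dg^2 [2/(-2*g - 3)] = -16/(2*g + 3)^3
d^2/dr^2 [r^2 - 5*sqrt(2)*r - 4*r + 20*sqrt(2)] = 2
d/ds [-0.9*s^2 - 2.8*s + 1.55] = -1.8*s - 2.8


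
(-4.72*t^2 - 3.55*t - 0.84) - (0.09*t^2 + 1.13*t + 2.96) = -4.81*t^2 - 4.68*t - 3.8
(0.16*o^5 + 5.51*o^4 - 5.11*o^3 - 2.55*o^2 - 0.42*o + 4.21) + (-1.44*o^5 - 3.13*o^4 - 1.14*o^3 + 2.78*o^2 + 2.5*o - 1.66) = -1.28*o^5 + 2.38*o^4 - 6.25*o^3 + 0.23*o^2 + 2.08*o + 2.55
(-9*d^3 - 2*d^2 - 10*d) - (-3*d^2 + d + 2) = -9*d^3 + d^2 - 11*d - 2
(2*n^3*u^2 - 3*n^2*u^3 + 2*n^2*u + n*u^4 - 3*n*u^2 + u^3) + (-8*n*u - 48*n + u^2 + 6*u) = 2*n^3*u^2 - 3*n^2*u^3 + 2*n^2*u + n*u^4 - 3*n*u^2 - 8*n*u - 48*n + u^3 + u^2 + 6*u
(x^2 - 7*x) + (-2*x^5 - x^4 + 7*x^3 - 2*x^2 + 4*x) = -2*x^5 - x^4 + 7*x^3 - x^2 - 3*x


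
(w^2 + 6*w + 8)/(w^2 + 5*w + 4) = (w + 2)/(w + 1)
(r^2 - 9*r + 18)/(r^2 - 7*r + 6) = (r - 3)/(r - 1)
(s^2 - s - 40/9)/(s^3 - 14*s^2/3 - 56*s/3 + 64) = (s + 5/3)/(s^2 - 2*s - 24)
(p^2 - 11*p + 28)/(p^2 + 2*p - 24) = (p - 7)/(p + 6)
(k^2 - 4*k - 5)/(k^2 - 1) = (k - 5)/(k - 1)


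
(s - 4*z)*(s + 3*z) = s^2 - s*z - 12*z^2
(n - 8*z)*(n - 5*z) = n^2 - 13*n*z + 40*z^2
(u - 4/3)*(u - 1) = u^2 - 7*u/3 + 4/3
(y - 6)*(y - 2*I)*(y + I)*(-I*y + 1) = -I*y^4 + 6*I*y^3 - 3*I*y^2 + 2*y + 18*I*y - 12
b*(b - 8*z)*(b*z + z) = b^3*z - 8*b^2*z^2 + b^2*z - 8*b*z^2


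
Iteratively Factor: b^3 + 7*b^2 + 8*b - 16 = (b - 1)*(b^2 + 8*b + 16) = (b - 1)*(b + 4)*(b + 4)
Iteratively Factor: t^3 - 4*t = (t)*(t^2 - 4) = t*(t - 2)*(t + 2)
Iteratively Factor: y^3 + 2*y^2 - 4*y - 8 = (y + 2)*(y^2 - 4) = (y + 2)^2*(y - 2)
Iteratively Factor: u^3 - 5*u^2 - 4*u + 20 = (u + 2)*(u^2 - 7*u + 10) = (u - 2)*(u + 2)*(u - 5)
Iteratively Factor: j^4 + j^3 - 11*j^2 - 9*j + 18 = (j + 2)*(j^3 - j^2 - 9*j + 9) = (j + 2)*(j + 3)*(j^2 - 4*j + 3) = (j - 1)*(j + 2)*(j + 3)*(j - 3)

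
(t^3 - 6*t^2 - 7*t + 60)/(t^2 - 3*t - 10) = (t^2 - t - 12)/(t + 2)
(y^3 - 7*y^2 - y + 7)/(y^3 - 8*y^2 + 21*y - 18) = (y^3 - 7*y^2 - y + 7)/(y^3 - 8*y^2 + 21*y - 18)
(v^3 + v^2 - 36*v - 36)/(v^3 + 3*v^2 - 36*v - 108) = (v + 1)/(v + 3)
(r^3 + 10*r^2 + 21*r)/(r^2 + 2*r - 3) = r*(r + 7)/(r - 1)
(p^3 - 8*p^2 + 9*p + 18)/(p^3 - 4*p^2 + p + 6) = (p - 6)/(p - 2)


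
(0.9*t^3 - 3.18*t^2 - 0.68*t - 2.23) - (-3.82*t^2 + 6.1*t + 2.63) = 0.9*t^3 + 0.64*t^2 - 6.78*t - 4.86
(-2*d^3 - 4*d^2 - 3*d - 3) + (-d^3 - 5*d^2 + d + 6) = -3*d^3 - 9*d^2 - 2*d + 3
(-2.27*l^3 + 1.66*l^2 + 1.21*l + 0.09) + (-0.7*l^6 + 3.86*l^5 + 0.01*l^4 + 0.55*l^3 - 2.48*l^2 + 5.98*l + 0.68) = -0.7*l^6 + 3.86*l^5 + 0.01*l^4 - 1.72*l^3 - 0.82*l^2 + 7.19*l + 0.77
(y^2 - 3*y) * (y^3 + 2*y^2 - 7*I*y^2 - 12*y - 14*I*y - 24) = y^5 - y^4 - 7*I*y^4 - 18*y^3 + 7*I*y^3 + 12*y^2 + 42*I*y^2 + 72*y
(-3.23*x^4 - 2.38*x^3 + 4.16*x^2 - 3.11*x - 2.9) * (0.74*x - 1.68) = -2.3902*x^5 + 3.6652*x^4 + 7.0768*x^3 - 9.2902*x^2 + 3.0788*x + 4.872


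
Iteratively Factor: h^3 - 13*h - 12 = (h + 1)*(h^2 - h - 12) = (h + 1)*(h + 3)*(h - 4)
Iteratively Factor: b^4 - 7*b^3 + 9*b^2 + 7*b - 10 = (b - 2)*(b^3 - 5*b^2 - b + 5) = (b - 2)*(b + 1)*(b^2 - 6*b + 5) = (b - 5)*(b - 2)*(b + 1)*(b - 1)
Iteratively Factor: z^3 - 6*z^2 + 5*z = (z - 1)*(z^2 - 5*z) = (z - 5)*(z - 1)*(z)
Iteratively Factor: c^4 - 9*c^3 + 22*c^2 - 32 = (c - 4)*(c^3 - 5*c^2 + 2*c + 8) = (c - 4)*(c - 2)*(c^2 - 3*c - 4) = (c - 4)^2*(c - 2)*(c + 1)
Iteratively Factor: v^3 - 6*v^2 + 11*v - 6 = (v - 3)*(v^2 - 3*v + 2) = (v - 3)*(v - 1)*(v - 2)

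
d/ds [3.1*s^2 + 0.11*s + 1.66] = 6.2*s + 0.11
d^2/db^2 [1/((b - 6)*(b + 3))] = 2*((b - 6)^2 + (b - 6)*(b + 3) + (b + 3)^2)/((b - 6)^3*(b + 3)^3)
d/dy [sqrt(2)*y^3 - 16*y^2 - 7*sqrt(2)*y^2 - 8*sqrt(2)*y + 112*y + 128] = 3*sqrt(2)*y^2 - 32*y - 14*sqrt(2)*y - 8*sqrt(2) + 112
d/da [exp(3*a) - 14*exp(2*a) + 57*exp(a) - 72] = (3*exp(2*a) - 28*exp(a) + 57)*exp(a)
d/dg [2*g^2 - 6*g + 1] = 4*g - 6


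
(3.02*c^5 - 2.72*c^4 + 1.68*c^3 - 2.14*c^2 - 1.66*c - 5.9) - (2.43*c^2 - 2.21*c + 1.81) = 3.02*c^5 - 2.72*c^4 + 1.68*c^3 - 4.57*c^2 + 0.55*c - 7.71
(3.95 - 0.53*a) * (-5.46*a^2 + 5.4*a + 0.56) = 2.8938*a^3 - 24.429*a^2 + 21.0332*a + 2.212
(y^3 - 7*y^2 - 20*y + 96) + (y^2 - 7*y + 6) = y^3 - 6*y^2 - 27*y + 102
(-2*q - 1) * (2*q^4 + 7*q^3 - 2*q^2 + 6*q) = -4*q^5 - 16*q^4 - 3*q^3 - 10*q^2 - 6*q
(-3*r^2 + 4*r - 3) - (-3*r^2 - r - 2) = 5*r - 1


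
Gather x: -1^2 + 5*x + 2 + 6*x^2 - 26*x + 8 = 6*x^2 - 21*x + 9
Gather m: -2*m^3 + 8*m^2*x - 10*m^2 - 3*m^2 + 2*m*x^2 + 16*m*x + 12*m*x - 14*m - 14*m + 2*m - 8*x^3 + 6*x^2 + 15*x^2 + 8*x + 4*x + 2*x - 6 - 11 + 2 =-2*m^3 + m^2*(8*x - 13) + m*(2*x^2 + 28*x - 26) - 8*x^3 + 21*x^2 + 14*x - 15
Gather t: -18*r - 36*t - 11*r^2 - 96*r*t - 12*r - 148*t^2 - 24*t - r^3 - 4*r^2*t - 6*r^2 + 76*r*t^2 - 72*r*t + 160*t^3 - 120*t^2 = -r^3 - 17*r^2 - 30*r + 160*t^3 + t^2*(76*r - 268) + t*(-4*r^2 - 168*r - 60)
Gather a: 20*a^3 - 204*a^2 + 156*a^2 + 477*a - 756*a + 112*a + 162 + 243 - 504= 20*a^3 - 48*a^2 - 167*a - 99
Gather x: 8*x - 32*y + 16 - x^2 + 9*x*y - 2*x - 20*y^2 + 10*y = -x^2 + x*(9*y + 6) - 20*y^2 - 22*y + 16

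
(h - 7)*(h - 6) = h^2 - 13*h + 42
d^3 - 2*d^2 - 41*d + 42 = (d - 7)*(d - 1)*(d + 6)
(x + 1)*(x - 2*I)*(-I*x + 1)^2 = -x^4 - x^3 - 3*x^2 - 3*x - 2*I*x - 2*I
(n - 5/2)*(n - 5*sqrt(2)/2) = n^2 - 5*sqrt(2)*n/2 - 5*n/2 + 25*sqrt(2)/4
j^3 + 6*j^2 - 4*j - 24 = (j - 2)*(j + 2)*(j + 6)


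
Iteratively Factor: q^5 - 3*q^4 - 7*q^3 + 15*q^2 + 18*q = (q + 1)*(q^4 - 4*q^3 - 3*q^2 + 18*q) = q*(q + 1)*(q^3 - 4*q^2 - 3*q + 18) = q*(q - 3)*(q + 1)*(q^2 - q - 6) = q*(q - 3)^2*(q + 1)*(q + 2)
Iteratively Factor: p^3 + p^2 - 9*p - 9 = (p - 3)*(p^2 + 4*p + 3) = (p - 3)*(p + 1)*(p + 3)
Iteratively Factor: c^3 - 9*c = (c + 3)*(c^2 - 3*c) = c*(c + 3)*(c - 3)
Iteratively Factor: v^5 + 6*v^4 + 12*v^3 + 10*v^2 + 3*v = (v + 1)*(v^4 + 5*v^3 + 7*v^2 + 3*v) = v*(v + 1)*(v^3 + 5*v^2 + 7*v + 3) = v*(v + 1)*(v + 3)*(v^2 + 2*v + 1) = v*(v + 1)^2*(v + 3)*(v + 1)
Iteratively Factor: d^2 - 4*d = (d - 4)*(d)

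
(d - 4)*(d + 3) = d^2 - d - 12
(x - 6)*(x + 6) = x^2 - 36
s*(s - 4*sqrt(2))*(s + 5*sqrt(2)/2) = s^3 - 3*sqrt(2)*s^2/2 - 20*s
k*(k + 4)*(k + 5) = k^3 + 9*k^2 + 20*k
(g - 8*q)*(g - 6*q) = g^2 - 14*g*q + 48*q^2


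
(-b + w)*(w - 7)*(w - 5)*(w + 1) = -b*w^3 + 11*b*w^2 - 23*b*w - 35*b + w^4 - 11*w^3 + 23*w^2 + 35*w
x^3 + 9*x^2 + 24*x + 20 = (x + 2)^2*(x + 5)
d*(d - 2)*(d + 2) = d^3 - 4*d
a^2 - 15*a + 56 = (a - 8)*(a - 7)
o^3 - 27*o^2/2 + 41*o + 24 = (o - 8)*(o - 6)*(o + 1/2)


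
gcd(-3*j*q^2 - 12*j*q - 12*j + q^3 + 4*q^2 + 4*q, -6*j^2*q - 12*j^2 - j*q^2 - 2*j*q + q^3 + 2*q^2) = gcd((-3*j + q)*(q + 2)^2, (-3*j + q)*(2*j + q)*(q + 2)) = -3*j*q - 6*j + q^2 + 2*q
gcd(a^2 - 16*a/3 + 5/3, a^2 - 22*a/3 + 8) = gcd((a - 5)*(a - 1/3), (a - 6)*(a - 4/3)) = 1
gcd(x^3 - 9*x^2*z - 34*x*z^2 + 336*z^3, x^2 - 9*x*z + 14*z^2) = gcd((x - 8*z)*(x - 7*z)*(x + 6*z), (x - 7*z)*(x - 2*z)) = x - 7*z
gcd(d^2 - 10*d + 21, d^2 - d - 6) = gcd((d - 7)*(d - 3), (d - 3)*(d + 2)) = d - 3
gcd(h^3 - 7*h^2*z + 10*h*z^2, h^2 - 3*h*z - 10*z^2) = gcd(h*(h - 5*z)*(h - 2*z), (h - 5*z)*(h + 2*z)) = -h + 5*z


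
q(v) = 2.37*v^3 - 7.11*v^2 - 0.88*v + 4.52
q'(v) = 7.11*v^2 - 14.22*v - 0.88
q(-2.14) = -49.38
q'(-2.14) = 62.11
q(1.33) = -3.65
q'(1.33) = -7.22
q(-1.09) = -6.04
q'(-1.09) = 23.07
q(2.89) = -0.20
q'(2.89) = 17.41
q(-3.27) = -151.50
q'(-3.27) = 121.65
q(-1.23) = -9.56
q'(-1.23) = 27.37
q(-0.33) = 3.95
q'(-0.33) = 4.59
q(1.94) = -6.64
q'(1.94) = -1.71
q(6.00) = 255.20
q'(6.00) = 169.76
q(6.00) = 255.20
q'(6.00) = 169.76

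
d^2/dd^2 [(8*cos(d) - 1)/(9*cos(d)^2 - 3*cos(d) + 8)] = 2*(5832*(1 - cos(2*d))^2*cos(d) - 108*(1 - cos(2*d))^2 - 181*cos(d) + 1482*cos(2*d) + 513*cos(3*d) - 1296*cos(5*d) - 126)/(6*cos(d) - 9*cos(2*d) - 25)^3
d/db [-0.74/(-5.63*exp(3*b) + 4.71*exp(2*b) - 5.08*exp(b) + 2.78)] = (-12.4986*exp(2*b) + 6.9708*exp(b) - 3.7592)*exp(b)/(5.63*exp(3*b) - 4.71*exp(2*b) + 5.08*exp(b) - 2.78)^2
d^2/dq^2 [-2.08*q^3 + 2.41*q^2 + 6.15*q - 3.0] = 4.82 - 12.48*q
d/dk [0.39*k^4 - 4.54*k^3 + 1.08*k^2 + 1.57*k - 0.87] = 1.56*k^3 - 13.62*k^2 + 2.16*k + 1.57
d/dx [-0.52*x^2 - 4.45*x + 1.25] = -1.04*x - 4.45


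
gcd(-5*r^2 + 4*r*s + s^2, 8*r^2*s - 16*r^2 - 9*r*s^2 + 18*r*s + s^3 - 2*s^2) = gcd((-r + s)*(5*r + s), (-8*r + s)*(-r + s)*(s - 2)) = r - s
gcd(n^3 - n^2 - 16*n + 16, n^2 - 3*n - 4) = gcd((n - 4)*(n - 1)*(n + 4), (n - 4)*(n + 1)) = n - 4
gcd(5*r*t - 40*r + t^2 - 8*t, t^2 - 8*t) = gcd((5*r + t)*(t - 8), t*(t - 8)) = t - 8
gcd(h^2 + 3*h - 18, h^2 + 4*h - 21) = h - 3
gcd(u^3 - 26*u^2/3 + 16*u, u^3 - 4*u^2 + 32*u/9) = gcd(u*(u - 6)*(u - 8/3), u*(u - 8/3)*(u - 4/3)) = u^2 - 8*u/3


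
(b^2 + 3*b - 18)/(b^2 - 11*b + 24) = (b + 6)/(b - 8)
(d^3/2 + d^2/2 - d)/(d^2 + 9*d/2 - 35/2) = d*(d^2 + d - 2)/(2*d^2 + 9*d - 35)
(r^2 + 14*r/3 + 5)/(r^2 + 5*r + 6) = (r + 5/3)/(r + 2)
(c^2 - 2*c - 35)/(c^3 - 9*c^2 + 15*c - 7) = (c + 5)/(c^2 - 2*c + 1)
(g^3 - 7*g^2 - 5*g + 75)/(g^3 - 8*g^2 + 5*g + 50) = (g + 3)/(g + 2)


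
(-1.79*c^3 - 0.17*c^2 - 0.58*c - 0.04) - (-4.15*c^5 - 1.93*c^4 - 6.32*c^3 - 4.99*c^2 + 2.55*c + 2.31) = 4.15*c^5 + 1.93*c^4 + 4.53*c^3 + 4.82*c^2 - 3.13*c - 2.35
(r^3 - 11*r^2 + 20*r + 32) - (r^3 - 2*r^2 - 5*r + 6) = -9*r^2 + 25*r + 26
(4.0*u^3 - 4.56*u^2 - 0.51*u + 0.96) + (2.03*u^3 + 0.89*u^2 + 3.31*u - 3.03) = 6.03*u^3 - 3.67*u^2 + 2.8*u - 2.07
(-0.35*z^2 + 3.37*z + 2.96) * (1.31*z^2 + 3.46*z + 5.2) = -0.4585*z^4 + 3.2037*z^3 + 13.7178*z^2 + 27.7656*z + 15.392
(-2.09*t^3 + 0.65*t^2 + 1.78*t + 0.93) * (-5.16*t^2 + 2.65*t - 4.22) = 10.7844*t^5 - 8.8925*t^4 + 1.3575*t^3 - 2.8248*t^2 - 5.0471*t - 3.9246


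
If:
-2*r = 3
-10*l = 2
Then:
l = -1/5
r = -3/2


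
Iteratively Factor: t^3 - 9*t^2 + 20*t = (t)*(t^2 - 9*t + 20) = t*(t - 5)*(t - 4)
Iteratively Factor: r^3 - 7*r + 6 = (r - 1)*(r^2 + r - 6) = (r - 1)*(r + 3)*(r - 2)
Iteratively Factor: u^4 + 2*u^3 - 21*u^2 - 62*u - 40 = (u + 2)*(u^3 - 21*u - 20) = (u - 5)*(u + 2)*(u^2 + 5*u + 4) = (u - 5)*(u + 1)*(u + 2)*(u + 4)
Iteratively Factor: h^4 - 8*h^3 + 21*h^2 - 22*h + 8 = (h - 1)*(h^3 - 7*h^2 + 14*h - 8) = (h - 4)*(h - 1)*(h^2 - 3*h + 2) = (h - 4)*(h - 2)*(h - 1)*(h - 1)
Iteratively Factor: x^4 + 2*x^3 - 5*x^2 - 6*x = (x - 2)*(x^3 + 4*x^2 + 3*x) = x*(x - 2)*(x^2 + 4*x + 3) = x*(x - 2)*(x + 1)*(x + 3)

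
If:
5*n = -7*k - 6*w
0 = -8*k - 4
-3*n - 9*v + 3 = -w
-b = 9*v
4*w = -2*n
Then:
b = 25/8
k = -1/2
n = 7/4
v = -25/72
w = -7/8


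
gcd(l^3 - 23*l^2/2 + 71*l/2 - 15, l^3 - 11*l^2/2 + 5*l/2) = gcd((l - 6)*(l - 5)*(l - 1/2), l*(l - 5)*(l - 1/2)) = l^2 - 11*l/2 + 5/2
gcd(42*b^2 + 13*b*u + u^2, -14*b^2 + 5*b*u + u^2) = 7*b + u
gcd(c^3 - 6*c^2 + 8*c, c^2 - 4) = c - 2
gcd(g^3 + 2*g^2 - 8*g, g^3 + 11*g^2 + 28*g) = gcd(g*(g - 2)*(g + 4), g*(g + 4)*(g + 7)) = g^2 + 4*g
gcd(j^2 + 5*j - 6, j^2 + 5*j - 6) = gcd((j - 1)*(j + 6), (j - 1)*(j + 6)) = j^2 + 5*j - 6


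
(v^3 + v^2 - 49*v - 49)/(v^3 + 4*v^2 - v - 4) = (v^2 - 49)/(v^2 + 3*v - 4)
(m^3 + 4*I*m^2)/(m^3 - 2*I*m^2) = (m + 4*I)/(m - 2*I)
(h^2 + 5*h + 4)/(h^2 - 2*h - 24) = (h + 1)/(h - 6)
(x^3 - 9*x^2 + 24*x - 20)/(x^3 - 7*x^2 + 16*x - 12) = (x - 5)/(x - 3)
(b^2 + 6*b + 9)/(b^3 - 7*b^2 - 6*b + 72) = (b + 3)/(b^2 - 10*b + 24)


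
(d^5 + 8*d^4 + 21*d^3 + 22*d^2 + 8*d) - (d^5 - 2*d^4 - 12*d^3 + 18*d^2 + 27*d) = 10*d^4 + 33*d^3 + 4*d^2 - 19*d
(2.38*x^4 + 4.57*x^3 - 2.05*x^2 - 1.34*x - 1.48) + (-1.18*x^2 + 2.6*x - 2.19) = 2.38*x^4 + 4.57*x^3 - 3.23*x^2 + 1.26*x - 3.67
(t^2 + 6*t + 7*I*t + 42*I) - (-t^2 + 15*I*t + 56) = 2*t^2 + 6*t - 8*I*t - 56 + 42*I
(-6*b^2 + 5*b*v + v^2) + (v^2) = -6*b^2 + 5*b*v + 2*v^2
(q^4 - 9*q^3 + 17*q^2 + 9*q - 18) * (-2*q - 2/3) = -2*q^5 + 52*q^4/3 - 28*q^3 - 88*q^2/3 + 30*q + 12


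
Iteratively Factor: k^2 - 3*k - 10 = (k - 5)*(k + 2)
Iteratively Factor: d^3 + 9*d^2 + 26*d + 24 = (d + 2)*(d^2 + 7*d + 12) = (d + 2)*(d + 4)*(d + 3)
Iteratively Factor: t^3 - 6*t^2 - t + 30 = (t + 2)*(t^2 - 8*t + 15) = (t - 5)*(t + 2)*(t - 3)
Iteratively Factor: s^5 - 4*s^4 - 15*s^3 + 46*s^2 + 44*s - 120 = (s - 2)*(s^4 - 2*s^3 - 19*s^2 + 8*s + 60) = (s - 5)*(s - 2)*(s^3 + 3*s^2 - 4*s - 12) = (s - 5)*(s - 2)*(s + 2)*(s^2 + s - 6) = (s - 5)*(s - 2)^2*(s + 2)*(s + 3)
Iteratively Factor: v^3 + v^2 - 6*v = (v)*(v^2 + v - 6) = v*(v + 3)*(v - 2)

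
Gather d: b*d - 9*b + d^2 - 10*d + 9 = -9*b + d^2 + d*(b - 10) + 9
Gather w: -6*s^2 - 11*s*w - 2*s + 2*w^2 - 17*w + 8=-6*s^2 - 2*s + 2*w^2 + w*(-11*s - 17) + 8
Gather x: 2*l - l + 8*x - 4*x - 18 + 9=l + 4*x - 9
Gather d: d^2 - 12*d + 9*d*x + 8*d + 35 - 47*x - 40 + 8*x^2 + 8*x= d^2 + d*(9*x - 4) + 8*x^2 - 39*x - 5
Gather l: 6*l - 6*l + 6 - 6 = 0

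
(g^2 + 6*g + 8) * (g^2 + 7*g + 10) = g^4 + 13*g^3 + 60*g^2 + 116*g + 80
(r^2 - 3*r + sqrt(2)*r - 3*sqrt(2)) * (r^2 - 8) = r^4 - 3*r^3 + sqrt(2)*r^3 - 8*r^2 - 3*sqrt(2)*r^2 - 8*sqrt(2)*r + 24*r + 24*sqrt(2)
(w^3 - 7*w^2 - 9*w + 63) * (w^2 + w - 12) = w^5 - 6*w^4 - 28*w^3 + 138*w^2 + 171*w - 756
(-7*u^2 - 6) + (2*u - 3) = -7*u^2 + 2*u - 9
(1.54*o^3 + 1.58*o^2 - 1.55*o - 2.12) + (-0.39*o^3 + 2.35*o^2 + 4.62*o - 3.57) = 1.15*o^3 + 3.93*o^2 + 3.07*o - 5.69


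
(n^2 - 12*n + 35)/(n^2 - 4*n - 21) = (n - 5)/(n + 3)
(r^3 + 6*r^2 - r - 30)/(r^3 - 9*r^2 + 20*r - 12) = (r^2 + 8*r + 15)/(r^2 - 7*r + 6)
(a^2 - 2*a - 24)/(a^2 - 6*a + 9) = (a^2 - 2*a - 24)/(a^2 - 6*a + 9)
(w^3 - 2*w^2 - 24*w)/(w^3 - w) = (w^2 - 2*w - 24)/(w^2 - 1)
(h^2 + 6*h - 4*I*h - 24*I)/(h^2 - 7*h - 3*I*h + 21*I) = (h^2 + h*(6 - 4*I) - 24*I)/(h^2 + h*(-7 - 3*I) + 21*I)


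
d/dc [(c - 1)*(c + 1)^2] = (c + 1)*(3*c - 1)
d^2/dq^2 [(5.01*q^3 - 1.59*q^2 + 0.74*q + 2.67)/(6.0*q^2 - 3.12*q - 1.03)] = (-2.27373675443232e-13*q^5 + 2.27373675443232e-13*q^4 + 153.212688*q^3 + 614.363616*q^2 - 240.564546*q + 76.853106)/(216.0*q^6 - 336.96*q^5 + 63.9792*q^4 + 85.318272*q^3 - 10.983096*q^2 - 9.930024*q - 1.092727)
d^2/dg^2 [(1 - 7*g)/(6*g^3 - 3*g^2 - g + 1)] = 2*(-(7*g - 1)*(-18*g^2 + 6*g + 1)^2 + (126*g^2 - 42*g + 3*(6*g - 1)*(7*g - 1) - 7)*(6*g^3 - 3*g^2 - g + 1))/(6*g^3 - 3*g^2 - g + 1)^3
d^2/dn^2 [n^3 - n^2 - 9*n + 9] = 6*n - 2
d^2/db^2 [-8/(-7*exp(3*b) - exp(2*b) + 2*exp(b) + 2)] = 8*((-63*exp(2*b) - 4*exp(b) + 2)*(7*exp(3*b) + exp(2*b) - 2*exp(b) - 2) + 2*(21*exp(2*b) + 2*exp(b) - 2)^2*exp(b))*exp(b)/(7*exp(3*b) + exp(2*b) - 2*exp(b) - 2)^3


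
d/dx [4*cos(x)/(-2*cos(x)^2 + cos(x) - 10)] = 8*(sin(x)^2 + 4)*sin(x)/(cos(x) - cos(2*x) - 11)^2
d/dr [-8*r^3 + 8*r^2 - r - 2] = -24*r^2 + 16*r - 1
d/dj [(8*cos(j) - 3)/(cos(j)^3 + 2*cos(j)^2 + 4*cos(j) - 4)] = 16*(-7*sin(j)^2 + 4*cos(3*j) + 27)*sin(j)/(-8*sin(j)^2 + 19*cos(j) + cos(3*j) - 8)^2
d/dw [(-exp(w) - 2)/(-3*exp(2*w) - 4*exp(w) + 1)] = (-2*(exp(w) + 2)*(3*exp(w) + 2) + 3*exp(2*w) + 4*exp(w) - 1)*exp(w)/(3*exp(2*w) + 4*exp(w) - 1)^2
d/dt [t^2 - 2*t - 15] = 2*t - 2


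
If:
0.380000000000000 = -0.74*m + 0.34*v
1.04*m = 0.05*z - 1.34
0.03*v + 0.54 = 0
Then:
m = -8.78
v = -18.00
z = -155.90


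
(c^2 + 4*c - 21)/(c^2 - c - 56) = (c - 3)/(c - 8)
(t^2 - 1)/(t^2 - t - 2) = (t - 1)/(t - 2)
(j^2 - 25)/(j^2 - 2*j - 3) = (25 - j^2)/(-j^2 + 2*j + 3)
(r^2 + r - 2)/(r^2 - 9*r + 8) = (r + 2)/(r - 8)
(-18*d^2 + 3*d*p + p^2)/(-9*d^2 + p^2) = (6*d + p)/(3*d + p)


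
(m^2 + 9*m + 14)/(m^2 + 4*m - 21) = (m + 2)/(m - 3)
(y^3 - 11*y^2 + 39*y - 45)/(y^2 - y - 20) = (y^2 - 6*y + 9)/(y + 4)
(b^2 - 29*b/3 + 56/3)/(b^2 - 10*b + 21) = (b - 8/3)/(b - 3)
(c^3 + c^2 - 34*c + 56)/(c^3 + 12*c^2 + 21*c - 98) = (c - 4)/(c + 7)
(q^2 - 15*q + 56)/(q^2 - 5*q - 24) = (q - 7)/(q + 3)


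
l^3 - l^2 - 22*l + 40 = (l - 4)*(l - 2)*(l + 5)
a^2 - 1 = (a - 1)*(a + 1)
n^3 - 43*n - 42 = (n - 7)*(n + 1)*(n + 6)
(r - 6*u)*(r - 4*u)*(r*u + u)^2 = r^4*u^2 - 10*r^3*u^3 + 2*r^3*u^2 + 24*r^2*u^4 - 20*r^2*u^3 + r^2*u^2 + 48*r*u^4 - 10*r*u^3 + 24*u^4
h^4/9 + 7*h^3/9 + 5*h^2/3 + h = h*(h/3 + 1/3)*(h/3 + 1)*(h + 3)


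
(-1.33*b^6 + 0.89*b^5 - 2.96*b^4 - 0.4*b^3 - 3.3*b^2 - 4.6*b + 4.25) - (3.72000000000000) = -1.33*b^6 + 0.89*b^5 - 2.96*b^4 - 0.4*b^3 - 3.3*b^2 - 4.6*b + 0.53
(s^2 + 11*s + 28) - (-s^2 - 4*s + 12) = 2*s^2 + 15*s + 16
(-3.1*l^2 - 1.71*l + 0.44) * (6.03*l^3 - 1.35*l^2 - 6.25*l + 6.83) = -18.693*l^5 - 6.1263*l^4 + 24.3367*l^3 - 11.0795*l^2 - 14.4293*l + 3.0052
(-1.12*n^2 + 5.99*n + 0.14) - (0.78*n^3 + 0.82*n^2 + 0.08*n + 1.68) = -0.78*n^3 - 1.94*n^2 + 5.91*n - 1.54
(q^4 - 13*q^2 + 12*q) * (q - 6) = q^5 - 6*q^4 - 13*q^3 + 90*q^2 - 72*q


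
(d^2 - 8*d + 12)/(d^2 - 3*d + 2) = (d - 6)/(d - 1)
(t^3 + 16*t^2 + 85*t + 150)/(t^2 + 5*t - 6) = (t^2 + 10*t + 25)/(t - 1)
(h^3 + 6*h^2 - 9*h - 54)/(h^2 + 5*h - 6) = (h^2 - 9)/(h - 1)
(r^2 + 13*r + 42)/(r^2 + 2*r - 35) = (r + 6)/(r - 5)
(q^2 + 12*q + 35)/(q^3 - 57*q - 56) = (q + 5)/(q^2 - 7*q - 8)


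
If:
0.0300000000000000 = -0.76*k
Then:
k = -0.04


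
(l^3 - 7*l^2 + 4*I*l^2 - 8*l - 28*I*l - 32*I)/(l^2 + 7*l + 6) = (l^2 + 4*l*(-2 + I) - 32*I)/(l + 6)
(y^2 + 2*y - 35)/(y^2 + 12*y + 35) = (y - 5)/(y + 5)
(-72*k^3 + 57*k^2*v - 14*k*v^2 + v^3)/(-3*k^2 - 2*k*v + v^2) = (24*k^2 - 11*k*v + v^2)/(k + v)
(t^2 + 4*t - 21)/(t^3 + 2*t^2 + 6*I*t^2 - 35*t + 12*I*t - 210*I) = (t - 3)/(t^2 + t*(-5 + 6*I) - 30*I)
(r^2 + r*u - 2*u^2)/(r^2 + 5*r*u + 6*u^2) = (r - u)/(r + 3*u)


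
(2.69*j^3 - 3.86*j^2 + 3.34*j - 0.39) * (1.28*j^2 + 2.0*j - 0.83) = 3.4432*j^5 + 0.4392*j^4 - 5.6775*j^3 + 9.3846*j^2 - 3.5522*j + 0.3237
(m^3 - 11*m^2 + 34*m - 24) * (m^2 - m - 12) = m^5 - 12*m^4 + 33*m^3 + 74*m^2 - 384*m + 288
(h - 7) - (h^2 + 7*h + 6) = -h^2 - 6*h - 13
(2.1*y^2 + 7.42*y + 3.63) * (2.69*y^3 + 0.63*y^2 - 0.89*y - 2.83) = 5.649*y^5 + 21.2828*y^4 + 12.5703*y^3 - 10.2599*y^2 - 24.2293*y - 10.2729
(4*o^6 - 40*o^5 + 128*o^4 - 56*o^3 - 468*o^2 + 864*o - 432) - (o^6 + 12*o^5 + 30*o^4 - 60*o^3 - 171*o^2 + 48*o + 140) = 3*o^6 - 52*o^5 + 98*o^4 + 4*o^3 - 297*o^2 + 816*o - 572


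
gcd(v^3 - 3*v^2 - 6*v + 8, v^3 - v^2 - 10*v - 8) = v^2 - 2*v - 8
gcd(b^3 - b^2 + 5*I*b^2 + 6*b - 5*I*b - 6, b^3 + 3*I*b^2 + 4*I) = b - I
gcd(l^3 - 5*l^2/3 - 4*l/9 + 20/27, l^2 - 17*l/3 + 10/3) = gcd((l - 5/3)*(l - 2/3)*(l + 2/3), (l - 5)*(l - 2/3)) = l - 2/3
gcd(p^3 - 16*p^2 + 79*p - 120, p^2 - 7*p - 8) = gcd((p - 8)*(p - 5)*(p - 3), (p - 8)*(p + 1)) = p - 8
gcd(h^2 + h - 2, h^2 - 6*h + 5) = h - 1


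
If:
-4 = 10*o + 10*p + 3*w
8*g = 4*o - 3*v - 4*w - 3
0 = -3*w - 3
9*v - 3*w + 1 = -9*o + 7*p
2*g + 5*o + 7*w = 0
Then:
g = 469/352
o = 763/880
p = -851/880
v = -227/110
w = -1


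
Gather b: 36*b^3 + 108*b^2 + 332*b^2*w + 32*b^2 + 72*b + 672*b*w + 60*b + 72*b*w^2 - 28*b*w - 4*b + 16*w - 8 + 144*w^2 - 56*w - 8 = 36*b^3 + b^2*(332*w + 140) + b*(72*w^2 + 644*w + 128) + 144*w^2 - 40*w - 16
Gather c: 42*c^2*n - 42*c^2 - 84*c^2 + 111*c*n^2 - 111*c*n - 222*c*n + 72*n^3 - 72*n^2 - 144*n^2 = c^2*(42*n - 126) + c*(111*n^2 - 333*n) + 72*n^3 - 216*n^2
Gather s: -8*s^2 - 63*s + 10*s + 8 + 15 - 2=-8*s^2 - 53*s + 21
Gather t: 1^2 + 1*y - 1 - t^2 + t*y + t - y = -t^2 + t*(y + 1)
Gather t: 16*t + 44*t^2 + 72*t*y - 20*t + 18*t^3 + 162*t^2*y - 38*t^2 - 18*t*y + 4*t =18*t^3 + t^2*(162*y + 6) + 54*t*y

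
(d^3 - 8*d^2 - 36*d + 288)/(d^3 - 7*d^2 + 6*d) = (d^2 - 2*d - 48)/(d*(d - 1))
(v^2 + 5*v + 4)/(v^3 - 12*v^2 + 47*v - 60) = (v^2 + 5*v + 4)/(v^3 - 12*v^2 + 47*v - 60)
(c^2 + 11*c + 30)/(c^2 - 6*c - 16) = (c^2 + 11*c + 30)/(c^2 - 6*c - 16)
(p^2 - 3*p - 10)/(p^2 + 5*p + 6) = (p - 5)/(p + 3)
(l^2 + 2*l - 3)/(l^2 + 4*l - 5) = (l + 3)/(l + 5)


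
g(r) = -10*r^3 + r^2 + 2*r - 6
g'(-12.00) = -4342.00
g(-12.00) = 17394.00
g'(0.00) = 2.00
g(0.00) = -6.00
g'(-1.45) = -63.98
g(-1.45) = 23.69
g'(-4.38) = -582.29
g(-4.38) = 844.70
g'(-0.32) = -1.71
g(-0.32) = -6.21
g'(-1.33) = -53.73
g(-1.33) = 16.64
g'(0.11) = 1.86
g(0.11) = -5.78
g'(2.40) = -166.00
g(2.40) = -133.68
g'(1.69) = -80.30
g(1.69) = -48.03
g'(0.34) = -0.79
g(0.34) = -5.60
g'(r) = -30*r^2 + 2*r + 2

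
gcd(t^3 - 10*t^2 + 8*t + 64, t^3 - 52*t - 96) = t^2 - 6*t - 16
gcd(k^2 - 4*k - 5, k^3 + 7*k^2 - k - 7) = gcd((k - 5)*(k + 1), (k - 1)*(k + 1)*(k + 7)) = k + 1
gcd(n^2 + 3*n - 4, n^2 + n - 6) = 1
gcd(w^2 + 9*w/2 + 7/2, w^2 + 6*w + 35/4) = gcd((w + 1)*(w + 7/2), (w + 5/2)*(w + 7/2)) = w + 7/2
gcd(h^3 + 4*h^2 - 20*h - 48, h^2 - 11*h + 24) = 1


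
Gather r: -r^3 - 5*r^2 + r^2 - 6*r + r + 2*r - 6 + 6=-r^3 - 4*r^2 - 3*r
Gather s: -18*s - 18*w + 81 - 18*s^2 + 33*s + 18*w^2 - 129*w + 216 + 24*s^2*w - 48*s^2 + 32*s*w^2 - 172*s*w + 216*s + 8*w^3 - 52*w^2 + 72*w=s^2*(24*w - 66) + s*(32*w^2 - 172*w + 231) + 8*w^3 - 34*w^2 - 75*w + 297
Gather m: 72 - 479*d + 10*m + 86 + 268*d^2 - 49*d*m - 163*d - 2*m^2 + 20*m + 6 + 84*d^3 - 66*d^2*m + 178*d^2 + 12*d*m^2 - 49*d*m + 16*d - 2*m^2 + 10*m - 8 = 84*d^3 + 446*d^2 - 626*d + m^2*(12*d - 4) + m*(-66*d^2 - 98*d + 40) + 156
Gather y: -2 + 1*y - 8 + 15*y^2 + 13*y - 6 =15*y^2 + 14*y - 16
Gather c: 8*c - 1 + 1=8*c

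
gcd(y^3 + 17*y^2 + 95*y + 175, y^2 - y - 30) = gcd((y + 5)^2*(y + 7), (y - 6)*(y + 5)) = y + 5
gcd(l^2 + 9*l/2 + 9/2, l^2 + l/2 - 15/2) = l + 3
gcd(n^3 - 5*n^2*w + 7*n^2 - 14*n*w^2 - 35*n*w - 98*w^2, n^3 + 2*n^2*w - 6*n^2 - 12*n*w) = n + 2*w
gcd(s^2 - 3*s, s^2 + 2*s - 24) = 1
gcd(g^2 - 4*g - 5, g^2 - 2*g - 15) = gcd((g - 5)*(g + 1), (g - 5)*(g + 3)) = g - 5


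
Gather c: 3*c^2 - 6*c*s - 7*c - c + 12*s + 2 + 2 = 3*c^2 + c*(-6*s - 8) + 12*s + 4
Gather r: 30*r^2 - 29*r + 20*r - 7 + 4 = 30*r^2 - 9*r - 3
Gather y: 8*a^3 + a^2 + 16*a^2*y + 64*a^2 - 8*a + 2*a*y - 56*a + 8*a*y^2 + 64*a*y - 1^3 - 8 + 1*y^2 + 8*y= 8*a^3 + 65*a^2 - 64*a + y^2*(8*a + 1) + y*(16*a^2 + 66*a + 8) - 9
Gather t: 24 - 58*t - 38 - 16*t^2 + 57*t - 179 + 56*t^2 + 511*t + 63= 40*t^2 + 510*t - 130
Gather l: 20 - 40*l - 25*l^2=-25*l^2 - 40*l + 20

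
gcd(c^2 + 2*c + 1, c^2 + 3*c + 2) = c + 1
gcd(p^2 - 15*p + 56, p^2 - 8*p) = p - 8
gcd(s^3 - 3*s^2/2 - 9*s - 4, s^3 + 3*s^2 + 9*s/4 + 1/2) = s^2 + 5*s/2 + 1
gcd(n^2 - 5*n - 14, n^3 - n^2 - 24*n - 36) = n + 2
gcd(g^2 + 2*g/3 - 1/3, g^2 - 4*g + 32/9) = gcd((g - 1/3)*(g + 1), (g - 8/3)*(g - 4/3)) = 1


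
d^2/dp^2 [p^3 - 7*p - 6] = 6*p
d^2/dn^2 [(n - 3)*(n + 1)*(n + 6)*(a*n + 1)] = 12*a*n^2 + 24*a*n - 30*a + 6*n + 8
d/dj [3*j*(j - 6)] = 6*j - 18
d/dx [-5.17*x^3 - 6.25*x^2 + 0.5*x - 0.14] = -15.51*x^2 - 12.5*x + 0.5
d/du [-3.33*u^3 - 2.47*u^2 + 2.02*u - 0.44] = -9.99*u^2 - 4.94*u + 2.02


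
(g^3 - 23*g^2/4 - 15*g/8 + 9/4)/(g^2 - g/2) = g - 21/4 - 9/(2*g)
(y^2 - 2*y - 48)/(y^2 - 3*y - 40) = (y + 6)/(y + 5)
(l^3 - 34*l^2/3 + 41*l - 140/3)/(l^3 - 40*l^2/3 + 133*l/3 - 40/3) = (3*l^2 - 19*l + 28)/(3*l^2 - 25*l + 8)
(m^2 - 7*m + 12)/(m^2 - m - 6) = (m - 4)/(m + 2)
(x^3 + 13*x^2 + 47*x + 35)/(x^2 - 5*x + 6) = (x^3 + 13*x^2 + 47*x + 35)/(x^2 - 5*x + 6)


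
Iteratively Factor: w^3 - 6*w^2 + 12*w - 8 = (w - 2)*(w^2 - 4*w + 4) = (w - 2)^2*(w - 2)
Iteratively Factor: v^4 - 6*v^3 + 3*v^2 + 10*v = (v)*(v^3 - 6*v^2 + 3*v + 10) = v*(v - 5)*(v^2 - v - 2) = v*(v - 5)*(v + 1)*(v - 2)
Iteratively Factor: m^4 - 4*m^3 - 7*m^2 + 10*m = (m - 5)*(m^3 + m^2 - 2*m) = (m - 5)*(m - 1)*(m^2 + 2*m) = m*(m - 5)*(m - 1)*(m + 2)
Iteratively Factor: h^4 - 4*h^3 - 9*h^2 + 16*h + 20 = (h - 2)*(h^3 - 2*h^2 - 13*h - 10) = (h - 5)*(h - 2)*(h^2 + 3*h + 2) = (h - 5)*(h - 2)*(h + 2)*(h + 1)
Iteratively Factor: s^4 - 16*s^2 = (s)*(s^3 - 16*s) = s*(s + 4)*(s^2 - 4*s) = s*(s - 4)*(s + 4)*(s)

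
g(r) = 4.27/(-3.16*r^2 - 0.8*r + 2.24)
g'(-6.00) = -0.01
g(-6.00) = -0.04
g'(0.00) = 0.68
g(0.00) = 1.91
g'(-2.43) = -0.30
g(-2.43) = -0.29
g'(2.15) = 0.31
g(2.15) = -0.30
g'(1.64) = 0.83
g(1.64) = -0.56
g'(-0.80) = -24.71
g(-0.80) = 4.98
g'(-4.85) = -0.03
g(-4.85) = -0.06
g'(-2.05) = -0.59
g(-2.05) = -0.45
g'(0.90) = 25.63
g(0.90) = -4.11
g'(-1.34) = -5.87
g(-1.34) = -1.81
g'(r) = 4.27*(6.32*r + 0.8)/(-3.16*r^2 - 0.8*r + 2.24)^2 = (26.9864*r + 3.416)/(3.16*r^2 + 0.8*r - 2.24)^2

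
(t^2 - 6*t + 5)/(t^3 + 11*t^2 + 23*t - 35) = (t - 5)/(t^2 + 12*t + 35)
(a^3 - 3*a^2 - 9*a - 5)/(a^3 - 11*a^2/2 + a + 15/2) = 2*(a + 1)/(2*a - 3)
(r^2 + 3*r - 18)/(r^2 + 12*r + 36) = (r - 3)/(r + 6)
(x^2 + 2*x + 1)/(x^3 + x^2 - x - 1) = 1/(x - 1)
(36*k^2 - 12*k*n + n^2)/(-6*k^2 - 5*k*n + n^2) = (-6*k + n)/(k + n)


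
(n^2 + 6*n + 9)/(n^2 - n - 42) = (n^2 + 6*n + 9)/(n^2 - n - 42)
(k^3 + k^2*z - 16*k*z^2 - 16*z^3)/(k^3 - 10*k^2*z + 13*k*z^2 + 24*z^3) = (k^2 - 16*z^2)/(k^2 - 11*k*z + 24*z^2)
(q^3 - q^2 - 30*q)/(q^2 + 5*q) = q - 6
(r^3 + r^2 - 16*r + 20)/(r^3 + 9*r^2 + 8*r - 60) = (r - 2)/(r + 6)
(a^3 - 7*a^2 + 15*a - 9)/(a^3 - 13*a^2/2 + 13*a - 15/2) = 2*(a - 3)/(2*a - 5)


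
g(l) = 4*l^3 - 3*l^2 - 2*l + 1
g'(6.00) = 394.00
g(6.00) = 745.00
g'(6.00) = 394.00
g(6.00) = 745.00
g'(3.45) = 120.13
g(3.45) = 122.65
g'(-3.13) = 134.34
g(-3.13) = -144.79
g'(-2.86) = 113.32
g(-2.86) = -111.39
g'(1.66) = 21.11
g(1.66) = 7.71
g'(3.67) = 137.61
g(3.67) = 150.98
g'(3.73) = 142.57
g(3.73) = 159.38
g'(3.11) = 95.41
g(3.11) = 86.08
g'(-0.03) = -1.81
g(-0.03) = 1.06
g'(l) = 12*l^2 - 6*l - 2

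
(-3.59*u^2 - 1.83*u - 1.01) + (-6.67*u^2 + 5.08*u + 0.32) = -10.26*u^2 + 3.25*u - 0.69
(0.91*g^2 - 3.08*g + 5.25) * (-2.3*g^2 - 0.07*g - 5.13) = -2.093*g^4 + 7.0203*g^3 - 16.5277*g^2 + 15.4329*g - 26.9325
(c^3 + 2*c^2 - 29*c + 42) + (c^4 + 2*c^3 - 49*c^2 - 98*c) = c^4 + 3*c^3 - 47*c^2 - 127*c + 42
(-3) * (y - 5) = 15 - 3*y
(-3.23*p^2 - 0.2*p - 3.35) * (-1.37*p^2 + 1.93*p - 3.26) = 4.4251*p^4 - 5.9599*p^3 + 14.7333*p^2 - 5.8135*p + 10.921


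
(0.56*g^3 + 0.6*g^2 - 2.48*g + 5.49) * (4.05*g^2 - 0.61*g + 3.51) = 2.268*g^5 + 2.0884*g^4 - 8.4444*g^3 + 25.8533*g^2 - 12.0537*g + 19.2699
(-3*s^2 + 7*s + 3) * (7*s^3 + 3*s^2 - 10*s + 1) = -21*s^5 + 40*s^4 + 72*s^3 - 64*s^2 - 23*s + 3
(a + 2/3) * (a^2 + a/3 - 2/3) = a^3 + a^2 - 4*a/9 - 4/9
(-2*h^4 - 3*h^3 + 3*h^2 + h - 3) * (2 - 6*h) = 12*h^5 + 14*h^4 - 24*h^3 + 20*h - 6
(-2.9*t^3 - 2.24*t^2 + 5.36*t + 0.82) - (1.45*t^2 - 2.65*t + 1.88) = -2.9*t^3 - 3.69*t^2 + 8.01*t - 1.06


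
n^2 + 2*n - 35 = (n - 5)*(n + 7)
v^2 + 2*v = v*(v + 2)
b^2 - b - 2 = (b - 2)*(b + 1)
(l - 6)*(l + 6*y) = l^2 + 6*l*y - 6*l - 36*y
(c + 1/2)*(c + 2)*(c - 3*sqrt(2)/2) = c^3 - 3*sqrt(2)*c^2/2 + 5*c^2/2 - 15*sqrt(2)*c/4 + c - 3*sqrt(2)/2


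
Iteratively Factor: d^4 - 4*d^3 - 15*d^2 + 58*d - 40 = (d - 2)*(d^3 - 2*d^2 - 19*d + 20) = (d - 2)*(d - 1)*(d^2 - d - 20) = (d - 2)*(d - 1)*(d + 4)*(d - 5)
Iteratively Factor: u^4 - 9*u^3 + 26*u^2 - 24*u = (u - 4)*(u^3 - 5*u^2 + 6*u) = u*(u - 4)*(u^2 - 5*u + 6) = u*(u - 4)*(u - 2)*(u - 3)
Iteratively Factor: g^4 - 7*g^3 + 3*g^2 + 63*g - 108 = (g - 3)*(g^3 - 4*g^2 - 9*g + 36) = (g - 4)*(g - 3)*(g^2 - 9) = (g - 4)*(g - 3)*(g + 3)*(g - 3)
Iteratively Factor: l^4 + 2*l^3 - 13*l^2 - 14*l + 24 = (l - 3)*(l^3 + 5*l^2 + 2*l - 8) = (l - 3)*(l + 2)*(l^2 + 3*l - 4) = (l - 3)*(l + 2)*(l + 4)*(l - 1)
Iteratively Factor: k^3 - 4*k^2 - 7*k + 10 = (k - 1)*(k^2 - 3*k - 10) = (k - 5)*(k - 1)*(k + 2)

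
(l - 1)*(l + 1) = l^2 - 1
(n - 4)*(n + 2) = n^2 - 2*n - 8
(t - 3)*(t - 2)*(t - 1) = t^3 - 6*t^2 + 11*t - 6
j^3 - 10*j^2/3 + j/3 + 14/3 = (j - 7/3)*(j - 2)*(j + 1)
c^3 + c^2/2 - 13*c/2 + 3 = (c - 2)*(c - 1/2)*(c + 3)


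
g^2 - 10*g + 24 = (g - 6)*(g - 4)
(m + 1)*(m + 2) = m^2 + 3*m + 2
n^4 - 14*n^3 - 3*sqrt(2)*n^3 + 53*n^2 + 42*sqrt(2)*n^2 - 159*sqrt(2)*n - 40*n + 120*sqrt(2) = (n - 8)*(n - 5)*(n - 1)*(n - 3*sqrt(2))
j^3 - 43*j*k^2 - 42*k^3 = (j - 7*k)*(j + k)*(j + 6*k)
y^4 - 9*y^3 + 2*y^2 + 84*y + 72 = (y - 6)^2*(y + 1)*(y + 2)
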